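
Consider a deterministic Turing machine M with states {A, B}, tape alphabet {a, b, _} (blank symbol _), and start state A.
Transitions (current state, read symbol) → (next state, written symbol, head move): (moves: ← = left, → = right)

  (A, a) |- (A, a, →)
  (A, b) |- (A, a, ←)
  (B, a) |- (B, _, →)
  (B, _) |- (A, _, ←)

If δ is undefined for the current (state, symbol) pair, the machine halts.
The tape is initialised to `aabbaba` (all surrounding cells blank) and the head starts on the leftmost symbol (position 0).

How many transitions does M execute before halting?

13

state=A head=0 tape=[a]abbaba_   (A,a)→(A,a,→)
state=A head=1 tape=a[a]bbaba_   (A,a)→(A,a,→)
state=A head=2 tape=aa[b]baba_   (A,b)→(A,a,←)
state=A head=1 tape=a[a]ababa_   (A,a)→(A,a,→)
state=A head=2 tape=aa[a]baba_   (A,a)→(A,a,→)
state=A head=3 tape=aaa[b]aba_   (A,b)→(A,a,←)
state=A head=2 tape=aa[a]aaba_   (A,a)→(A,a,→)
state=A head=3 tape=aaa[a]aba_   (A,a)→(A,a,→)
state=A head=4 tape=aaaa[a]ba_   (A,a)→(A,a,→)
state=A head=5 tape=aaaaa[b]a_   (A,b)→(A,a,←)
state=A head=4 tape=aaaa[a]aa_   (A,a)→(A,a,→)
state=A head=5 tape=aaaaa[a]a_   (A,a)→(A,a,→)
state=A head=6 tape=aaaaaa[a]_   (A,a)→(A,a,→)
state=A head=7 tape=aaaaaaa[_]
M halts after 13 transitions.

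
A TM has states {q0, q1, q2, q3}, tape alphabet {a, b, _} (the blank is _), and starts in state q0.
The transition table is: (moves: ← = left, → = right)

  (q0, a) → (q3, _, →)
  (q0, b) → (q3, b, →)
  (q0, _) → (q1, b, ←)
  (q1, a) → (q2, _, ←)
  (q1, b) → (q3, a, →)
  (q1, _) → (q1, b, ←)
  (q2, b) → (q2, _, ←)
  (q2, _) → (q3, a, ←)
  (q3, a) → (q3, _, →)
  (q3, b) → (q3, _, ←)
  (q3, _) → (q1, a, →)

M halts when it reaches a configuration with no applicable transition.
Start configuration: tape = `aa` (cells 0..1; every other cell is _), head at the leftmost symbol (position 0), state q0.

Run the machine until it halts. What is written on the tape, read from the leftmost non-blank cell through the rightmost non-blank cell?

q0 | [a]a__   read a → write _, move →, go to q3
q3 | _[a]__   read a → write _, move →, go to q3
q3 | __[_]_   read _ → write a, move →, go to q1
q1 | __a[_]   read _ → write b, move ←, go to q1
q1 | __[a]b   read a → write _, move ←, go to q2
q2 | _[_]_b   read _ → write a, move ←, go to q3
q3 | [_]a_b   read _ → write a, move →, go to q1
q1 | a[a]_b   read a → write _, move ←, go to q2
q2 | [a]__b
The non-blank tape span at halt is a__b.

a__b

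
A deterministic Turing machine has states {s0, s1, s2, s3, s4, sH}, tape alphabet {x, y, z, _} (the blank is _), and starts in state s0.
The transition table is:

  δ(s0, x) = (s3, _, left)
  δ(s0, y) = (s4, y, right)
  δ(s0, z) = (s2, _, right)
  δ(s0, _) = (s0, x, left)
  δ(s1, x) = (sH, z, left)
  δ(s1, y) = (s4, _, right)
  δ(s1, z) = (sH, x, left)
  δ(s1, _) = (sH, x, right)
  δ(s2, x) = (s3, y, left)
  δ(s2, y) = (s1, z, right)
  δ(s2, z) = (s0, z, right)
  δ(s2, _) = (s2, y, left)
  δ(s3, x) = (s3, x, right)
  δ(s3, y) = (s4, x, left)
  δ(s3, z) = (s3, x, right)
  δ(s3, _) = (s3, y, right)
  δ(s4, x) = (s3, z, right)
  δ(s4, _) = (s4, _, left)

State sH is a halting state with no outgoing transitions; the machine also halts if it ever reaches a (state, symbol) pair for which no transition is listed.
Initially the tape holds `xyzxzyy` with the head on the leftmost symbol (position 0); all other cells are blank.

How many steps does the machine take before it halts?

4

state=s0 head=0 tape=_[x]yzxzyy   (s0,x)→(s3,_,left)
state=s3 head=-1 tape=[_]_yzxzyy   (s3,_)→(s3,y,right)
state=s3 head=0 tape=y[_]yzxzyy   (s3,_)→(s3,y,right)
state=s3 head=1 tape=yy[y]zxzyy   (s3,y)→(s4,x,left)
state=s4 head=0 tape=y[y]xzxzyy
M halts after 4 transitions.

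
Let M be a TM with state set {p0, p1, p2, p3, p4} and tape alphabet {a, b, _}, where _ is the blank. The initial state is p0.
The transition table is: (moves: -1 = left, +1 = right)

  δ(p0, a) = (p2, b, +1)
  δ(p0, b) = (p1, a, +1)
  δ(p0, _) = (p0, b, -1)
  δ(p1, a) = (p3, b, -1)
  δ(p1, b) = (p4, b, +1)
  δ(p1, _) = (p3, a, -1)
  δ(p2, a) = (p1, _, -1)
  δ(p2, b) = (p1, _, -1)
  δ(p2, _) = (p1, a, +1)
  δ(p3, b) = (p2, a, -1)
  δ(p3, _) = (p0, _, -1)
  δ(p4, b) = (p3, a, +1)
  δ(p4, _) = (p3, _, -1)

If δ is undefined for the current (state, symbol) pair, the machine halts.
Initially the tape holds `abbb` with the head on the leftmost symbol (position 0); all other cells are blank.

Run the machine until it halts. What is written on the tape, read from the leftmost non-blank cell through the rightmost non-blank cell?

state=p0 head=0 tape=_[a]bbb   (p0,a)→(p2,b,+1)
state=p2 head=1 tape=_b[b]bb   (p2,b)→(p1,_,-1)
state=p1 head=0 tape=_[b]_bb   (p1,b)→(p4,b,+1)
state=p4 head=1 tape=_b[_]bb   (p4,_)→(p3,_,-1)
state=p3 head=0 tape=_[b]_bb   (p3,b)→(p2,a,-1)
state=p2 head=-1 tape=[_]a_bb   (p2,_)→(p1,a,+1)
state=p1 head=0 tape=a[a]_bb   (p1,a)→(p3,b,-1)
state=p3 head=-1 tape=[a]b_bb
The non-blank tape span at halt is ab_bb.

ab_bb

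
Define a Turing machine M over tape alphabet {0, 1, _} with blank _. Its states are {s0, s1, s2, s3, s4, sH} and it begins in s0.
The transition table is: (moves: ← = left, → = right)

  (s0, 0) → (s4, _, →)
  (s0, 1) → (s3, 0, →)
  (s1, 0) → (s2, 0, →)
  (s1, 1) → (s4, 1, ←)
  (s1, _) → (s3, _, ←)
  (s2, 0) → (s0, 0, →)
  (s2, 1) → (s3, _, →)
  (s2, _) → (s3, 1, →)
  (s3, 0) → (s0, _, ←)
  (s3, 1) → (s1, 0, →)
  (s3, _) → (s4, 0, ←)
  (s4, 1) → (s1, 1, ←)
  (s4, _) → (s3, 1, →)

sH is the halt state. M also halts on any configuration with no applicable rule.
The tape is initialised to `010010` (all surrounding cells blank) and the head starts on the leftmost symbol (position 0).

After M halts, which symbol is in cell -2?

0

state=s0 head=0 tape=__[0]10010   (s0,0)→(s4,_,→)
state=s4 head=1 tape=___[1]0010   (s4,1)→(s1,1,←)
state=s1 head=0 tape=__[_]10010   (s1,_)→(s3,_,←)
state=s3 head=-1 tape=_[_]_10010   (s3,_)→(s4,0,←)
state=s4 head=-2 tape=[_]0_10010   (s4,_)→(s3,1,→)
state=s3 head=-1 tape=1[0]_10010   (s3,0)→(s0,_,←)
state=s0 head=-2 tape=[1]__10010   (s0,1)→(s3,0,→)
state=s3 head=-1 tape=0[_]_10010   (s3,_)→(s4,0,←)
state=s4 head=-2 tape=[0]0_10010
Cell -2 holds 0 when M halts.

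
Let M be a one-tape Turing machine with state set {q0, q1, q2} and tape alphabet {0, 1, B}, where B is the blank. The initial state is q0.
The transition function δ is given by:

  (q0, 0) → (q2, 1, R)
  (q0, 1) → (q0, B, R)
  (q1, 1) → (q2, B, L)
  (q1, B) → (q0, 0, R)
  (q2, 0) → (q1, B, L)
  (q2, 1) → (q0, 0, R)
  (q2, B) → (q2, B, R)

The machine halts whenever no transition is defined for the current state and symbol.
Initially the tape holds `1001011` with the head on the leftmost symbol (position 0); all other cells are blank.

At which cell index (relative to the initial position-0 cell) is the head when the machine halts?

state=q0 head=0 tape=[1]001011B   (q0,1)→(q0,B,R)
state=q0 head=1 tape=B[0]01011B   (q0,0)→(q2,1,R)
state=q2 head=2 tape=B1[0]1011B   (q2,0)→(q1,B,L)
state=q1 head=1 tape=B[1]B1011B   (q1,1)→(q2,B,L)
state=q2 head=0 tape=[B]BB1011B   (q2,B)→(q2,B,R)
state=q2 head=1 tape=B[B]B1011B   (q2,B)→(q2,B,R)
state=q2 head=2 tape=BB[B]1011B   (q2,B)→(q2,B,R)
state=q2 head=3 tape=BBB[1]011B   (q2,1)→(q0,0,R)
state=q0 head=4 tape=BBB0[0]11B   (q0,0)→(q2,1,R)
state=q2 head=5 tape=BBB01[1]1B   (q2,1)→(q0,0,R)
state=q0 head=6 tape=BBB010[1]B   (q0,1)→(q0,B,R)
state=q0 head=7 tape=BBB010B[B]
At halt the head is at cell 7.

7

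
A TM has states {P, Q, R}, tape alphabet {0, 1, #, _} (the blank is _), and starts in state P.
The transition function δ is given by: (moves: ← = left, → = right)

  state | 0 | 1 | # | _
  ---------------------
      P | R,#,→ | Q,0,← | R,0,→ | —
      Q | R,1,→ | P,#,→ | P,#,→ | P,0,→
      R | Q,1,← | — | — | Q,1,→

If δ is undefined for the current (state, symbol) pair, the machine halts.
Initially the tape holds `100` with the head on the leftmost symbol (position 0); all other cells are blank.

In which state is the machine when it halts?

P

state=P head=0 tape=_[1]00___   (P,1)→(Q,0,←)
state=Q head=-1 tape=[_]000___   (Q,_)→(P,0,→)
state=P head=0 tape=0[0]00___   (P,0)→(R,#,→)
state=R head=1 tape=0#[0]0___   (R,0)→(Q,1,←)
state=Q head=0 tape=0[#]10___   (Q,#)→(P,#,→)
state=P head=1 tape=0#[1]0___   (P,1)→(Q,0,←)
state=Q head=0 tape=0[#]00___   (Q,#)→(P,#,→)
state=P head=1 tape=0#[0]0___   (P,0)→(R,#,→)
state=R head=2 tape=0##[0]___   (R,0)→(Q,1,←)
state=Q head=1 tape=0#[#]1___   (Q,#)→(P,#,→)
state=P head=2 tape=0##[1]___   (P,1)→(Q,0,←)
state=Q head=1 tape=0#[#]0___   (Q,#)→(P,#,→)
state=P head=2 tape=0##[0]___   (P,0)→(R,#,→)
state=R head=3 tape=0###[_]__   (R,_)→(Q,1,→)
state=Q head=4 tape=0###1[_]_   (Q,_)→(P,0,→)
state=P head=5 tape=0###10[_]
No transition is defined for (P, _); M halts in state P.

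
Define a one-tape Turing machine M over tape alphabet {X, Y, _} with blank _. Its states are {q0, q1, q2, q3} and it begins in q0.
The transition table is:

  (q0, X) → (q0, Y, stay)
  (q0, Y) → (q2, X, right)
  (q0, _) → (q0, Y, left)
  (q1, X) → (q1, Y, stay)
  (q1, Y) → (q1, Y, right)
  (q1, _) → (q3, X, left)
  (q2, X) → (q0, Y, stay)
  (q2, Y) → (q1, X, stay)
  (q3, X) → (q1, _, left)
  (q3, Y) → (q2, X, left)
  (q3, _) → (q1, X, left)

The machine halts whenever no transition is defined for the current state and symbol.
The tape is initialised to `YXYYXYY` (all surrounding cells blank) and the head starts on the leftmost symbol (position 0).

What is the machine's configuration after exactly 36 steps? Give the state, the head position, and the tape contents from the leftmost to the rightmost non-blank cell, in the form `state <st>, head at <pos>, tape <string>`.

q0 | [Y]XYYXYY___   read Y → write X, move right, go to q2
q2 | X[X]YYXYY___   read X → write Y, move stay, go to q0
q0 | X[Y]YYXYY___   read Y → write X, move right, go to q2
q2 | XX[Y]YXYY___   read Y → write X, move stay, go to q1
q1 | XX[X]YXYY___   read X → write Y, move stay, go to q1
q1 | XX[Y]YXYY___   read Y → write Y, move right, go to q1
q1 | XXY[Y]XYY___   read Y → write Y, move right, go to q1
q1 | XXYY[X]YY___   read X → write Y, move stay, go to q1
q1 | XXYY[Y]YY___   read Y → write Y, move right, go to q1
q1 | XXYYY[Y]Y___   read Y → write Y, move right, go to q1
q1 | XXYYYY[Y]___   read Y → write Y, move right, go to q1
q1 | XXYYYYY[_]__   read _ → write X, move left, go to q3
q3 | XXYYYY[Y]X__   read Y → write X, move left, go to q2
q2 | XXYYY[Y]XX__   read Y → write X, move stay, go to q1
q1 | XXYYY[X]XX__   read X → write Y, move stay, go to q1
q1 | XXYYY[Y]XX__   read Y → write Y, move right, go to q1
q1 | XXYYYY[X]X__   read X → write Y, move stay, go to q1
q1 | XXYYYY[Y]X__   read Y → write Y, move right, go to q1
q1 | XXYYYYY[X]__   read X → write Y, move stay, go to q1
q1 | XXYYYYY[Y]__   read Y → write Y, move right, go to q1
q1 | XXYYYYYY[_]_   read _ → write X, move left, go to q3
q3 | XXYYYYY[Y]X_   read Y → write X, move left, go to q2
q2 | XXYYYY[Y]XX_   read Y → write X, move stay, go to q1
q1 | XXYYYY[X]XX_   read X → write Y, move stay, go to q1
q1 | XXYYYY[Y]XX_   read Y → write Y, move right, go to q1
q1 | XXYYYYY[X]X_   read X → write Y, move stay, go to q1
q1 | XXYYYYY[Y]X_   read Y → write Y, move right, go to q1
q1 | XXYYYYYY[X]_   read X → write Y, move stay, go to q1
q1 | XXYYYYYY[Y]_   read Y → write Y, move right, go to q1
q1 | XXYYYYYYY[_]   read _ → write X, move left, go to q3
q3 | XXYYYYYY[Y]X   read Y → write X, move left, go to q2
q2 | XXYYYYY[Y]XX   read Y → write X, move stay, go to q1
q1 | XXYYYYY[X]XX   read X → write Y, move stay, go to q1
q1 | XXYYYYY[Y]XX   read Y → write Y, move right, go to q1
q1 | XXYYYYYY[X]X   read X → write Y, move stay, go to q1
q1 | XXYYYYYY[Y]X   read Y → write Y, move right, go to q1
q1 | XXYYYYYYY[X]
After 36 steps: state q1, head at 9, tape XXYYYYYYYX.

state q1, head at 9, tape XXYYYYYYYX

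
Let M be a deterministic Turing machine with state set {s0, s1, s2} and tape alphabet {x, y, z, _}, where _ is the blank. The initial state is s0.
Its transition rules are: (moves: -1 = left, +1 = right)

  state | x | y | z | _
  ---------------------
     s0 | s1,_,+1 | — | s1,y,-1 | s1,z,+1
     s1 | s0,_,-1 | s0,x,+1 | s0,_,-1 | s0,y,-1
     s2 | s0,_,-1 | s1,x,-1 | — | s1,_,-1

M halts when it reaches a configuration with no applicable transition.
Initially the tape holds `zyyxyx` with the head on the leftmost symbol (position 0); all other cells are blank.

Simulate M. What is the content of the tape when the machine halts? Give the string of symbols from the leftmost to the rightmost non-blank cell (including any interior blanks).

zxyyyxyx

state=s0 head=0 tape=__[z]yyxyx   (s0,z)→(s1,y,-1)
state=s1 head=-1 tape=_[_]yyyxyx   (s1,_)→(s0,y,-1)
state=s0 head=-2 tape=[_]yyyyxyx   (s0,_)→(s1,z,+1)
state=s1 head=-1 tape=z[y]yyyxyx   (s1,y)→(s0,x,+1)
state=s0 head=0 tape=zx[y]yyxyx
The non-blank tape span at halt is zxyyyxyx.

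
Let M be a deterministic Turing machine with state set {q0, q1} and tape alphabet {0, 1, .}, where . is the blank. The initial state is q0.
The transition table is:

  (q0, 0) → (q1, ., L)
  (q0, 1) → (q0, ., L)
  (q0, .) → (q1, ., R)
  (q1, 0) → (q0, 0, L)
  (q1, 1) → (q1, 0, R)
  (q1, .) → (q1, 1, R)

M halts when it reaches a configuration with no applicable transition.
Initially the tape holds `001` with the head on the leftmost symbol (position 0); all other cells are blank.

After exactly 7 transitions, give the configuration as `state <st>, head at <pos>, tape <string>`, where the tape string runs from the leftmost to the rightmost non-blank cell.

state=q0 head=0 tape=..[0]01   (q0,0)→(q1,.,L)
state=q1 head=-1 tape=.[.].01   (q1,.)→(q1,1,R)
state=q1 head=0 tape=.1[.]01   (q1,.)→(q1,1,R)
state=q1 head=1 tape=.11[0]1   (q1,0)→(q0,0,L)
state=q0 head=0 tape=.1[1]01   (q0,1)→(q0,.,L)
state=q0 head=-1 tape=.[1].01   (q0,1)→(q0,.,L)
state=q0 head=-2 tape=[.]..01   (q0,.)→(q1,.,R)
state=q1 head=-1 tape=.[.].01
After 7 steps: state q1, head at -1, tape 01.

state q1, head at -1, tape 01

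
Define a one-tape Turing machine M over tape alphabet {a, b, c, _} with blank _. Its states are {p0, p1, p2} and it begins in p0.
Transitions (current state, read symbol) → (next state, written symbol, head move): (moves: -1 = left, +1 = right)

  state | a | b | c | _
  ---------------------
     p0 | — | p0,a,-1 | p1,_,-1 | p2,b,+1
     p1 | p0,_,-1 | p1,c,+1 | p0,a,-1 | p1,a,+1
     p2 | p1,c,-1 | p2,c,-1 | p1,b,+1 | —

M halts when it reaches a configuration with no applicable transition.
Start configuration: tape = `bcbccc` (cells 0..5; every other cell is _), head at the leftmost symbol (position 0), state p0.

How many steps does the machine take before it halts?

9

state=p0 head=0 tape=__[b]cbccc   (p0,b)→(p0,a,-1)
state=p0 head=-1 tape=_[_]acbccc   (p0,_)→(p2,b,+1)
state=p2 head=0 tape=_b[a]cbccc   (p2,a)→(p1,c,-1)
state=p1 head=-1 tape=_[b]ccbccc   (p1,b)→(p1,c,+1)
state=p1 head=0 tape=_c[c]cbccc   (p1,c)→(p0,a,-1)
state=p0 head=-1 tape=_[c]acbccc   (p0,c)→(p1,_,-1)
state=p1 head=-2 tape=[_]_acbccc   (p1,_)→(p1,a,+1)
state=p1 head=-1 tape=a[_]acbccc   (p1,_)→(p1,a,+1)
state=p1 head=0 tape=aa[a]cbccc   (p1,a)→(p0,_,-1)
state=p0 head=-1 tape=a[a]_cbccc
M halts after 9 transitions.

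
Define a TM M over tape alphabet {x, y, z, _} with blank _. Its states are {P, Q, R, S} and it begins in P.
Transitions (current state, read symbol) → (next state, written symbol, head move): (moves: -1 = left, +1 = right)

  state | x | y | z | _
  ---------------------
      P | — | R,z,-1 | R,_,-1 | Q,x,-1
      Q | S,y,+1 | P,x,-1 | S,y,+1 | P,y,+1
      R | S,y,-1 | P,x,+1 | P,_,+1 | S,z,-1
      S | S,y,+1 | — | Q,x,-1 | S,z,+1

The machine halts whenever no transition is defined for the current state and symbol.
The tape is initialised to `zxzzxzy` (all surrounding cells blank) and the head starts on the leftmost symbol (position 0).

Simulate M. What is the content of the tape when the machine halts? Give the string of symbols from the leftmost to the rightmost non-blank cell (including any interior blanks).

P | __[z]xzzxzy   read z → write _, move -1, go to R
R | _[_]_xzzxzy   read _ → write z, move -1, go to S
S | [_]z_xzzxzy   read _ → write z, move +1, go to S
S | z[z]_xzzxzy   read z → write x, move -1, go to Q
Q | [z]x_xzzxzy   read z → write y, move +1, go to S
S | y[x]_xzzxzy   read x → write y, move +1, go to S
S | yy[_]xzzxzy   read _ → write z, move +1, go to S
S | yyz[x]zzxzy   read x → write y, move +1, go to S
S | yyzy[z]zxzy   read z → write x, move -1, go to Q
Q | yyz[y]xzxzy   read y → write x, move -1, go to P
P | yy[z]xxzxzy   read z → write _, move -1, go to R
R | y[y]_xxzxzy   read y → write x, move +1, go to P
P | yx[_]xxzxzy   read _ → write x, move -1, go to Q
Q | y[x]xxxzxzy   read x → write y, move +1, go to S
S | yy[x]xxzxzy   read x → write y, move +1, go to S
S | yyy[x]xzxzy   read x → write y, move +1, go to S
S | yyyy[x]zxzy   read x → write y, move +1, go to S
S | yyyyy[z]xzy   read z → write x, move -1, go to Q
Q | yyyy[y]xxzy   read y → write x, move -1, go to P
P | yyy[y]xxxzy   read y → write z, move -1, go to R
R | yy[y]zxxxzy   read y → write x, move +1, go to P
P | yyx[z]xxxzy   read z → write _, move -1, go to R
R | yy[x]_xxxzy   read x → write y, move -1, go to S
S | y[y]y_xxxzy
The non-blank tape span at halt is yyy_xxxzy.

yyy_xxxzy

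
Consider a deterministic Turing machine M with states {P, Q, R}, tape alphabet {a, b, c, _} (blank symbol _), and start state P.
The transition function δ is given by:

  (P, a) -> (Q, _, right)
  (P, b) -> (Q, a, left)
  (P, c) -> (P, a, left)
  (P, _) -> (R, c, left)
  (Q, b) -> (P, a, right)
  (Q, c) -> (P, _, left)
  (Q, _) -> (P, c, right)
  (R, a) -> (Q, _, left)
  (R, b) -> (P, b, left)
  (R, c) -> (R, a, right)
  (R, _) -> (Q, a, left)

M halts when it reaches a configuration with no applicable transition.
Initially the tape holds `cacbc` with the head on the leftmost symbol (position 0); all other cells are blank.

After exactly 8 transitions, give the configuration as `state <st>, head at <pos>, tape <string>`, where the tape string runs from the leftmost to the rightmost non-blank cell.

state R, head at -2, tape ac_aacbc

state=P head=0 tape=___[c]acbc   (P,c)→(P,a,left)
state=P head=-1 tape=__[_]aacbc   (P,_)→(R,c,left)
state=R head=-2 tape=_[_]caacbc   (R,_)→(Q,a,left)
state=Q head=-3 tape=[_]acaacbc   (Q,_)→(P,c,right)
state=P head=-2 tape=c[a]caacbc   (P,a)→(Q,_,right)
state=Q head=-1 tape=c_[c]aacbc   (Q,c)→(P,_,left)
state=P head=-2 tape=c[_]_aacbc   (P,_)→(R,c,left)
state=R head=-3 tape=[c]c_aacbc   (R,c)→(R,a,right)
state=R head=-2 tape=a[c]_aacbc
After 8 steps: state R, head at -2, tape ac_aacbc.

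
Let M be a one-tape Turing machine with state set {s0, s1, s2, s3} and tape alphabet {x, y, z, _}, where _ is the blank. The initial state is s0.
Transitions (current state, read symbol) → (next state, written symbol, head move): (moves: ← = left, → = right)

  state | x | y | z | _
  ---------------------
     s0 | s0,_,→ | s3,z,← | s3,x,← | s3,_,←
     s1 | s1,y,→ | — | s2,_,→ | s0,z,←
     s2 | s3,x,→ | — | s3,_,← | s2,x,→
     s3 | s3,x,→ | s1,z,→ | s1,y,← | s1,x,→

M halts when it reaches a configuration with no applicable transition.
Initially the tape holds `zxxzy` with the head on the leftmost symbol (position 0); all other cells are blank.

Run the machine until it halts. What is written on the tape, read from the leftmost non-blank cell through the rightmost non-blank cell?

state=s0 head=0 tape=_[z]xxzy   (s0,z)→(s3,x,←)
state=s3 head=-1 tape=[_]xxxzy   (s3,_)→(s1,x,→)
state=s1 head=0 tape=x[x]xxzy   (s1,x)→(s1,y,→)
state=s1 head=1 tape=xy[x]xzy   (s1,x)→(s1,y,→)
state=s1 head=2 tape=xyy[x]zy   (s1,x)→(s1,y,→)
state=s1 head=3 tape=xyyy[z]y   (s1,z)→(s2,_,→)
state=s2 head=4 tape=xyyy_[y]
The non-blank tape span at halt is xyyy_y.

xyyy_y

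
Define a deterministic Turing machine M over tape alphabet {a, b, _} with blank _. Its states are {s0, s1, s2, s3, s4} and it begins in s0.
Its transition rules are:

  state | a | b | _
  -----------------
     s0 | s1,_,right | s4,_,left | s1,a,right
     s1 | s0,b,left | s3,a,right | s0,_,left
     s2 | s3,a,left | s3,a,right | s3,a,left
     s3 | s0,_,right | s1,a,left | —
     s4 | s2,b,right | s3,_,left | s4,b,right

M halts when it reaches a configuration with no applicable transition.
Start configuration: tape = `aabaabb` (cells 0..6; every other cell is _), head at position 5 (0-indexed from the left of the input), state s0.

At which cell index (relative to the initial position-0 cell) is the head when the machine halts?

7

s0 | _aabaa[b]b_   read b → write _, move left, go to s4
s4 | _aaba[a]_b_   read a → write b, move right, go to s2
s2 | _aabab[_]b_   read _ → write a, move left, go to s3
s3 | _aaba[b]ab_   read b → write a, move left, go to s1
s1 | _aab[a]aab_   read a → write b, move left, go to s0
s0 | _aa[b]baab_   read b → write _, move left, go to s4
s4 | _a[a]_baab_   read a → write b, move right, go to s2
s2 | _ab[_]baab_   read _ → write a, move left, go to s3
s3 | _a[b]abaab_   read b → write a, move left, go to s1
s1 | _[a]aabaab_   read a → write b, move left, go to s0
s0 | [_]baabaab_   read _ → write a, move right, go to s1
s1 | a[b]aabaab_   read b → write a, move right, go to s3
s3 | aa[a]abaab_   read a → write _, move right, go to s0
s0 | aa_[a]baab_   read a → write _, move right, go to s1
s1 | aa__[b]aab_   read b → write a, move right, go to s3
s3 | aa__a[a]ab_   read a → write _, move right, go to s0
s0 | aa__a_[a]b_   read a → write _, move right, go to s1
s1 | aa__a__[b]_   read b → write a, move right, go to s3
s3 | aa__a__a[_]
At halt the head is at cell 7.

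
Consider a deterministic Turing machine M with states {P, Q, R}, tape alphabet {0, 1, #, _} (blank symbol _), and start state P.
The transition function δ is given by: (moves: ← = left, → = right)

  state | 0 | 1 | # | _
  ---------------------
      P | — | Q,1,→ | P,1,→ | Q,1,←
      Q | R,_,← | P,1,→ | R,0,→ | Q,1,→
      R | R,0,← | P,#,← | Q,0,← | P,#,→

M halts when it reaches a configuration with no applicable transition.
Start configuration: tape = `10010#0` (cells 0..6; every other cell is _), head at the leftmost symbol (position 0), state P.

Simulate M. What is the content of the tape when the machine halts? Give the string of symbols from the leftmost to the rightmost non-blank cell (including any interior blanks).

P | __[1]0010#0   read 1 → write 1, move →, go to Q
Q | __1[0]010#0   read 0 → write _, move ←, go to R
R | __[1]_010#0   read 1 → write #, move ←, go to P
P | _[_]#_010#0   read _ → write 1, move ←, go to Q
Q | [_]1#_010#0   read _ → write 1, move →, go to Q
Q | 1[1]#_010#0   read 1 → write 1, move →, go to P
P | 11[#]_010#0   read # → write 1, move →, go to P
P | 111[_]010#0   read _ → write 1, move ←, go to Q
Q | 11[1]1010#0   read 1 → write 1, move →, go to P
P | 111[1]010#0   read 1 → write 1, move →, go to Q
Q | 1111[0]10#0   read 0 → write _, move ←, go to R
R | 111[1]_10#0   read 1 → write #, move ←, go to P
P | 11[1]#_10#0   read 1 → write 1, move →, go to Q
Q | 111[#]_10#0   read # → write 0, move →, go to R
R | 1110[_]10#0   read _ → write #, move →, go to P
P | 1110#[1]0#0   read 1 → write 1, move →, go to Q
Q | 1110#1[0]#0   read 0 → write _, move ←, go to R
R | 1110#[1]_#0   read 1 → write #, move ←, go to P
P | 1110[#]#_#0   read # → write 1, move →, go to P
P | 11101[#]_#0   read # → write 1, move →, go to P
P | 111011[_]#0   read _ → write 1, move ←, go to Q
Q | 11101[1]1#0   read 1 → write 1, move →, go to P
P | 111011[1]#0   read 1 → write 1, move →, go to Q
Q | 1110111[#]0   read # → write 0, move →, go to R
R | 11101110[0]   read 0 → write 0, move ←, go to R
R | 1110111[0]0   read 0 → write 0, move ←, go to R
R | 111011[1]00   read 1 → write #, move ←, go to P
P | 11101[1]#00   read 1 → write 1, move →, go to Q
Q | 111011[#]00   read # → write 0, move →, go to R
R | 1110110[0]0   read 0 → write 0, move ←, go to R
R | 111011[0]00   read 0 → write 0, move ←, go to R
R | 11101[1]000   read 1 → write #, move ←, go to P
P | 1110[1]#000   read 1 → write 1, move →, go to Q
Q | 11101[#]000   read # → write 0, move →, go to R
R | 111010[0]00   read 0 → write 0, move ←, go to R
R | 11101[0]000   read 0 → write 0, move ←, go to R
R | 1110[1]0000   read 1 → write #, move ←, go to P
P | 111[0]#0000
The non-blank tape span at halt is 1110#0000.

1110#0000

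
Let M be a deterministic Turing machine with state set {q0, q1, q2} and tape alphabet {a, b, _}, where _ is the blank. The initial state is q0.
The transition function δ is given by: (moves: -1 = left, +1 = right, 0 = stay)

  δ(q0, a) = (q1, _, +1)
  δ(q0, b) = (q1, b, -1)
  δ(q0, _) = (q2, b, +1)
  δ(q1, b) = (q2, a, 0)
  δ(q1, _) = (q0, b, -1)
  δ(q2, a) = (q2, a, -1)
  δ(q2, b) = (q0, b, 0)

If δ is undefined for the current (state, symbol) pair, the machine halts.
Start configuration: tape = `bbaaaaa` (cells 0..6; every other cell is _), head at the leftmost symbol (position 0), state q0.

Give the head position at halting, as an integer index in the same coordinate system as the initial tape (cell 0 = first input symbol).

state=q0 head=0 tape=___[b]baaaaa   (q0,b)→(q1,b,-1)
state=q1 head=-1 tape=__[_]bbaaaaa   (q1,_)→(q0,b,-1)
state=q0 head=-2 tape=_[_]bbbaaaaa   (q0,_)→(q2,b,+1)
state=q2 head=-1 tape=_b[b]bbaaaaa   (q2,b)→(q0,b,0)
state=q0 head=-1 tape=_b[b]bbaaaaa   (q0,b)→(q1,b,-1)
state=q1 head=-2 tape=_[b]bbbaaaaa   (q1,b)→(q2,a,0)
state=q2 head=-2 tape=_[a]bbbaaaaa   (q2,a)→(q2,a,-1)
state=q2 head=-3 tape=[_]abbbaaaaa
At halt the head is at cell -3.

-3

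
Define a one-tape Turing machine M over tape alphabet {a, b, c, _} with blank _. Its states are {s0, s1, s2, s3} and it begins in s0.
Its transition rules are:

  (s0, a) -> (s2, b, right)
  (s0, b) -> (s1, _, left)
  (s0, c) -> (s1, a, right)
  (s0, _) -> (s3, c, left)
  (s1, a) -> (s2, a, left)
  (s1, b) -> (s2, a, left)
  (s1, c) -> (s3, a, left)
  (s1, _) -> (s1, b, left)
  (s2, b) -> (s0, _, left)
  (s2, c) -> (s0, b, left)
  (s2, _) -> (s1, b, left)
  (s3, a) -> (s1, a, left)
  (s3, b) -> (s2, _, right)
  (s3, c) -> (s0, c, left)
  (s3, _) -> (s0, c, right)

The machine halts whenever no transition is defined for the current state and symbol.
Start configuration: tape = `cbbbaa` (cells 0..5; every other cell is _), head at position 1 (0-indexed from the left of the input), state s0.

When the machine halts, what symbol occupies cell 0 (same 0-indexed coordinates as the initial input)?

a

s0 | ___c[b]bbaa   read b → write _, move left, go to s1
s1 | ___[c]_bbaa   read c → write a, move left, go to s3
s3 | __[_]a_bbaa   read _ → write c, move right, go to s0
s0 | __c[a]_bbaa   read a → write b, move right, go to s2
s2 | __cb[_]bbaa   read _ → write b, move left, go to s1
s1 | __c[b]bbbaa   read b → write a, move left, go to s2
s2 | __[c]abbbaa   read c → write b, move left, go to s0
s0 | _[_]babbbaa   read _ → write c, move left, go to s3
s3 | [_]cbabbbaa   read _ → write c, move right, go to s0
s0 | c[c]babbbaa   read c → write a, move right, go to s1
s1 | ca[b]abbbaa   read b → write a, move left, go to s2
s2 | c[a]aabbbaa
Cell 0 holds a when M halts.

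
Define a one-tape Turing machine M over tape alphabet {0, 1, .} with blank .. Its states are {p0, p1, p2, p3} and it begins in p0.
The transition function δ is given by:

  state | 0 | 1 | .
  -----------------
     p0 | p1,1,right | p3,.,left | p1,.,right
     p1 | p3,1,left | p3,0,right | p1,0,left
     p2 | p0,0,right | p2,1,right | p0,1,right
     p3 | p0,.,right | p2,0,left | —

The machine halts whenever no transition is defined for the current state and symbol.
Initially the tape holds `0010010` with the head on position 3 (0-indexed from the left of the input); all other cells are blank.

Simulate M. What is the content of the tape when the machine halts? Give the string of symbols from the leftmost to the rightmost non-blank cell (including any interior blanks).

001..1000

state=p0 head=3 tape=001[0]010..   (p0,0)→(p1,1,right)
state=p1 head=4 tape=0011[0]10..   (p1,0)→(p3,1,left)
state=p3 head=3 tape=001[1]110..   (p3,1)→(p2,0,left)
state=p2 head=2 tape=00[1]0110..   (p2,1)→(p2,1,right)
state=p2 head=3 tape=001[0]110..   (p2,0)→(p0,0,right)
state=p0 head=4 tape=0010[1]10..   (p0,1)→(p3,.,left)
state=p3 head=3 tape=001[0].10..   (p3,0)→(p0,.,right)
state=p0 head=4 tape=001.[.]10..   (p0,.)→(p1,.,right)
state=p1 head=5 tape=001..[1]0..   (p1,1)→(p3,0,right)
state=p3 head=6 tape=001..0[0]..   (p3,0)→(p0,.,right)
state=p0 head=7 tape=001..0.[.].   (p0,.)→(p1,.,right)
state=p1 head=8 tape=001..0..[.]   (p1,.)→(p1,0,left)
state=p1 head=7 tape=001..0.[.]0   (p1,.)→(p1,0,left)
state=p1 head=6 tape=001..0[.]00   (p1,.)→(p1,0,left)
state=p1 head=5 tape=001..[0]000   (p1,0)→(p3,1,left)
state=p3 head=4 tape=001.[.]1000
The non-blank tape span at halt is 001..1000.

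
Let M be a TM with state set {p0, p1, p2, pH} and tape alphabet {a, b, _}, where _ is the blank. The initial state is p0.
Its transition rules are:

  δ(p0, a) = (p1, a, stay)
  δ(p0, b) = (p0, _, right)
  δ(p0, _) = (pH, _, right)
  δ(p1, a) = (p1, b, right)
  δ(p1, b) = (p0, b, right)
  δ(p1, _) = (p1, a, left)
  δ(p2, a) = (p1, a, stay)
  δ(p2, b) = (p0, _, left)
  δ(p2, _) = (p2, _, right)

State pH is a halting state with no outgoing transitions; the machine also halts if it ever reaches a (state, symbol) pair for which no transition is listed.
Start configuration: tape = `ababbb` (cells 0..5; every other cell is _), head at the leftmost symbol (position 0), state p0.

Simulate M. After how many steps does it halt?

p0 | [a]babbb__   read a → write a, move stay, go to p1
p1 | [a]babbb__   read a → write b, move right, go to p1
p1 | b[b]abbb__   read b → write b, move right, go to p0
p0 | bb[a]bbb__   read a → write a, move stay, go to p1
p1 | bb[a]bbb__   read a → write b, move right, go to p1
p1 | bbb[b]bb__   read b → write b, move right, go to p0
p0 | bbbb[b]b__   read b → write _, move right, go to p0
p0 | bbbb_[b]__   read b → write _, move right, go to p0
p0 | bbbb__[_]_   read _ → write _, move right, go to pH
pH | bbbb___[_]
M halts after 9 transitions.

9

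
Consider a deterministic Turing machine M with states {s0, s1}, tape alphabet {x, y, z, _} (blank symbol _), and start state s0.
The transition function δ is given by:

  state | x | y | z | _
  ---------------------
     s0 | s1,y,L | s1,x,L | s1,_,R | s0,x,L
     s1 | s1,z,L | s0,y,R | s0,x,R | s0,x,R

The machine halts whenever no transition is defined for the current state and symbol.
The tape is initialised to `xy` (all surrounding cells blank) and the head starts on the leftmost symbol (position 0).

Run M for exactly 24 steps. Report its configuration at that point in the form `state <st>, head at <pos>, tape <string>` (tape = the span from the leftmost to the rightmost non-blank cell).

state s0, head at 2, tape x_x_yy

s0 | ___[x]y_   read x → write y, move L, go to s1
s1 | __[_]yy_   read _ → write x, move R, go to s0
s0 | __x[y]y_   read y → write x, move L, go to s1
s1 | __[x]xy_   read x → write z, move L, go to s1
s1 | _[_]zxy_   read _ → write x, move R, go to s0
s0 | _x[z]xy_   read z → write _, move R, go to s1
s1 | _x_[x]y_   read x → write z, move L, go to s1
s1 | _x[_]zy_   read _ → write x, move R, go to s0
s0 | _xx[z]y_   read z → write _, move R, go to s1
s1 | _xx_[y]_   read y → write y, move R, go to s0
s0 | _xx_y[_]   read _ → write x, move L, go to s0
s0 | _xx_[y]x   read y → write x, move L, go to s1
s1 | _xx[_]xx   read _ → write x, move R, go to s0
s0 | _xxx[x]x   read x → write y, move L, go to s1
s1 | _xx[x]yx   read x → write z, move L, go to s1
s1 | _x[x]zyx   read x → write z, move L, go to s1
s1 | _[x]zzyx   read x → write z, move L, go to s1
s1 | [_]zzzyx   read _ → write x, move R, go to s0
s0 | x[z]zzyx   read z → write _, move R, go to s1
s1 | x_[z]zyx   read z → write x, move R, go to s0
s0 | x_x[z]yx   read z → write _, move R, go to s1
s1 | x_x_[y]x   read y → write y, move R, go to s0
s0 | x_x_y[x]   read x → write y, move L, go to s1
s1 | x_x_[y]y   read y → write y, move R, go to s0
s0 | x_x_y[y]
After 24 steps: state s0, head at 2, tape x_x_yy.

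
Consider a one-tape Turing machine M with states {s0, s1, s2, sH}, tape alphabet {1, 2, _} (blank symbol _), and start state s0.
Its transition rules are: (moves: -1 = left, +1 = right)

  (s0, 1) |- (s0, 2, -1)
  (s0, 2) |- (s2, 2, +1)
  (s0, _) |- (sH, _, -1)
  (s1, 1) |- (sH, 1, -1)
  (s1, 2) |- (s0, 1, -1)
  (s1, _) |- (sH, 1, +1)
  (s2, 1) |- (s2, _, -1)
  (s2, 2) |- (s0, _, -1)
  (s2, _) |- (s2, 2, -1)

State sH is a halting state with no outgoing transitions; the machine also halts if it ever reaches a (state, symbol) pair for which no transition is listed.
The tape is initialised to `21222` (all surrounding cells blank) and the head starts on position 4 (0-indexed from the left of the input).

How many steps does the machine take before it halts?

state=s0 head=4 tape=__2122[2]_   (s0,2)→(s2,2,+1)
state=s2 head=5 tape=__21222[_]   (s2,_)→(s2,2,-1)
state=s2 head=4 tape=__2122[2]2   (s2,2)→(s0,_,-1)
state=s0 head=3 tape=__212[2]_2   (s0,2)→(s2,2,+1)
state=s2 head=4 tape=__2122[_]2   (s2,_)→(s2,2,-1)
state=s2 head=3 tape=__212[2]22   (s2,2)→(s0,_,-1)
state=s0 head=2 tape=__21[2]_22   (s0,2)→(s2,2,+1)
state=s2 head=3 tape=__212[_]22   (s2,_)→(s2,2,-1)
state=s2 head=2 tape=__21[2]222   (s2,2)→(s0,_,-1)
state=s0 head=1 tape=__2[1]_222   (s0,1)→(s0,2,-1)
state=s0 head=0 tape=__[2]2_222   (s0,2)→(s2,2,+1)
state=s2 head=1 tape=__2[2]_222   (s2,2)→(s0,_,-1)
state=s0 head=0 tape=__[2]__222   (s0,2)→(s2,2,+1)
state=s2 head=1 tape=__2[_]_222   (s2,_)→(s2,2,-1)
state=s2 head=0 tape=__[2]2_222   (s2,2)→(s0,_,-1)
state=s0 head=-1 tape=_[_]_2_222   (s0,_)→(sH,_,-1)
state=sH head=-2 tape=[_]__2_222
M halts after 16 transitions.

16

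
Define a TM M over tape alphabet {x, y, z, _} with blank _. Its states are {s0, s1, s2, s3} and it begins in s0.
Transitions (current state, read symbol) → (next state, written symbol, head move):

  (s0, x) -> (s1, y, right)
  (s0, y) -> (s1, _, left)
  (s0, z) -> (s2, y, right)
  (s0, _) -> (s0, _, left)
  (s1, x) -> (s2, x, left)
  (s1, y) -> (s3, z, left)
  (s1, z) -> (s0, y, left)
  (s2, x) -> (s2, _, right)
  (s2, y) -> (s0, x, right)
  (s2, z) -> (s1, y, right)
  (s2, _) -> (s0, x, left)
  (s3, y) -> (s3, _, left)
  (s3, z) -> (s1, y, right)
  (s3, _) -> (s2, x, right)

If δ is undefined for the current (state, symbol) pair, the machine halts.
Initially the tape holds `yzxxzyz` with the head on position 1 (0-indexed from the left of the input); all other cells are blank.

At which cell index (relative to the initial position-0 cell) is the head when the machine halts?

s0 | _y[z]xxzyz   read z → write y, move right, go to s2
s2 | _yy[x]xzyz   read x → write _, move right, go to s2
s2 | _yy_[x]zyz   read x → write _, move right, go to s2
s2 | _yy__[z]yz   read z → write y, move right, go to s1
s1 | _yy__y[y]z   read y → write z, move left, go to s3
s3 | _yy__[y]zz   read y → write _, move left, go to s3
s3 | _yy_[_]_zz   read _ → write x, move right, go to s2
s2 | _yy_x[_]zz   read _ → write x, move left, go to s0
s0 | _yy_[x]xzz   read x → write y, move right, go to s1
s1 | _yy_y[x]zz   read x → write x, move left, go to s2
s2 | _yy_[y]xzz   read y → write x, move right, go to s0
s0 | _yy_x[x]zz   read x → write y, move right, go to s1
s1 | _yy_xy[z]z   read z → write y, move left, go to s0
s0 | _yy_x[y]yz   read y → write _, move left, go to s1
s1 | _yy_[x]_yz   read x → write x, move left, go to s2
s2 | _yy[_]x_yz   read _ → write x, move left, go to s0
s0 | _y[y]xx_yz   read y → write _, move left, go to s1
s1 | _[y]_xx_yz   read y → write z, move left, go to s3
s3 | [_]z_xx_yz   read _ → write x, move right, go to s2
s2 | x[z]_xx_yz   read z → write y, move right, go to s1
s1 | xy[_]xx_yz
At halt the head is at cell 1.

1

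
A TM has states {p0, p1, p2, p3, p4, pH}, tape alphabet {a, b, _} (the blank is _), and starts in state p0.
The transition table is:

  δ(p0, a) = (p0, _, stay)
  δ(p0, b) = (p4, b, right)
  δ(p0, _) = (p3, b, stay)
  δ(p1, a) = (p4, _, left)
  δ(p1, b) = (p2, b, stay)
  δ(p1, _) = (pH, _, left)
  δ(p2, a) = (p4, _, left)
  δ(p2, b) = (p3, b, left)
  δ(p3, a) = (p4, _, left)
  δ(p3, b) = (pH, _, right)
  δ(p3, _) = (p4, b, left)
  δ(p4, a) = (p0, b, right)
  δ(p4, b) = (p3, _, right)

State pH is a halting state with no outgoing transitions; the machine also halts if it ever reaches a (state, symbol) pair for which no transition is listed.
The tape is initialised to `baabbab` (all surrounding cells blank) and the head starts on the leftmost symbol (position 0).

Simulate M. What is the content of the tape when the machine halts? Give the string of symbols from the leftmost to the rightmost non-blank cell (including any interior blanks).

bb_bbab

state=p0 head=0 tape=[b]aabbab   (p0,b)→(p4,b,right)
state=p4 head=1 tape=b[a]abbab   (p4,a)→(p0,b,right)
state=p0 head=2 tape=bb[a]bbab   (p0,a)→(p0,_,stay)
state=p0 head=2 tape=bb[_]bbab   (p0,_)→(p3,b,stay)
state=p3 head=2 tape=bb[b]bbab   (p3,b)→(pH,_,right)
state=pH head=3 tape=bb_[b]bab
The non-blank tape span at halt is bb_bbab.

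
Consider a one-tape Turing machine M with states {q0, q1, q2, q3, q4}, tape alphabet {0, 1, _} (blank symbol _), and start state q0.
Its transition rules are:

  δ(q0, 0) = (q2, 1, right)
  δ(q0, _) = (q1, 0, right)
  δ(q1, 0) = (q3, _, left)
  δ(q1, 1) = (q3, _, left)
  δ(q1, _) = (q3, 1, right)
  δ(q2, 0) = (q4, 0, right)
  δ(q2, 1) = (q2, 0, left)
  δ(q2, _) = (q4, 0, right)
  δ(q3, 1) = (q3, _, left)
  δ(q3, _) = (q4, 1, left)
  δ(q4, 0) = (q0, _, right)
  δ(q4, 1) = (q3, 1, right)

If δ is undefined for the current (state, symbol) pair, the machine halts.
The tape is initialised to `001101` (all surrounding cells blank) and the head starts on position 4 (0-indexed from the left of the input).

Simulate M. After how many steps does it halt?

state=q0 head=4 tape=0011[0]1___   (q0,0)→(q2,1,right)
state=q2 head=5 tape=00111[1]___   (q2,1)→(q2,0,left)
state=q2 head=4 tape=0011[1]0___   (q2,1)→(q2,0,left)
state=q2 head=3 tape=001[1]00___   (q2,1)→(q2,0,left)
state=q2 head=2 tape=00[1]000___   (q2,1)→(q2,0,left)
state=q2 head=1 tape=0[0]0000___   (q2,0)→(q4,0,right)
state=q4 head=2 tape=00[0]000___   (q4,0)→(q0,_,right)
state=q0 head=3 tape=00_[0]00___   (q0,0)→(q2,1,right)
state=q2 head=4 tape=00_1[0]0___   (q2,0)→(q4,0,right)
state=q4 head=5 tape=00_10[0]___   (q4,0)→(q0,_,right)
state=q0 head=6 tape=00_10_[_]__   (q0,_)→(q1,0,right)
state=q1 head=7 tape=00_10_0[_]_   (q1,_)→(q3,1,right)
state=q3 head=8 tape=00_10_01[_]   (q3,_)→(q4,1,left)
state=q4 head=7 tape=00_10_0[1]1   (q4,1)→(q3,1,right)
state=q3 head=8 tape=00_10_01[1]   (q3,1)→(q3,_,left)
state=q3 head=7 tape=00_10_0[1]_   (q3,1)→(q3,_,left)
state=q3 head=6 tape=00_10_[0]__
M halts after 16 transitions.

16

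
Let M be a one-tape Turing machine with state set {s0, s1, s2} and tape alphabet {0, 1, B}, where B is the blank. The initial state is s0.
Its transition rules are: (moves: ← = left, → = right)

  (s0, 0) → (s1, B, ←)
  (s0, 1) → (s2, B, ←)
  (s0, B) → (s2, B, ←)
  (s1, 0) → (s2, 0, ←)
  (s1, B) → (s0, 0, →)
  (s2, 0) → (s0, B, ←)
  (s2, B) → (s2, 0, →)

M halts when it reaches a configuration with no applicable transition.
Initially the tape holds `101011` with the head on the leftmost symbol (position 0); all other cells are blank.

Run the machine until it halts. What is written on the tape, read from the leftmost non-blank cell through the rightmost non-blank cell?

s0 | BBBBB[1]01011   read 1 → write B, move ←, go to s2
s2 | BBBB[B]B01011   read B → write 0, move →, go to s2
s2 | BBBB0[B]01011   read B → write 0, move →, go to s2
s2 | BBBB00[0]1011   read 0 → write B, move ←, go to s0
s0 | BBBB0[0]B1011   read 0 → write B, move ←, go to s1
s1 | BBBB[0]BB1011   read 0 → write 0, move ←, go to s2
s2 | BBB[B]0BB1011   read B → write 0, move →, go to s2
s2 | BBB0[0]BB1011   read 0 → write B, move ←, go to s0
s0 | BBB[0]BBB1011   read 0 → write B, move ←, go to s1
s1 | BB[B]BBBB1011   read B → write 0, move →, go to s0
s0 | BB0[B]BBB1011   read B → write B, move ←, go to s2
s2 | BB[0]BBBB1011   read 0 → write B, move ←, go to s0
s0 | B[B]BBBBB1011   read B → write B, move ←, go to s2
s2 | [B]BBBBBB1011   read B → write 0, move →, go to s2
s2 | 0[B]BBBBB1011   read B → write 0, move →, go to s2
s2 | 00[B]BBBB1011   read B → write 0, move →, go to s2
s2 | 000[B]BBB1011   read B → write 0, move →, go to s2
s2 | 0000[B]BB1011   read B → write 0, move →, go to s2
s2 | 00000[B]B1011   read B → write 0, move →, go to s2
s2 | 000000[B]1011   read B → write 0, move →, go to s2
s2 | 0000000[1]011
The non-blank tape span at halt is 00000001011.

00000001011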